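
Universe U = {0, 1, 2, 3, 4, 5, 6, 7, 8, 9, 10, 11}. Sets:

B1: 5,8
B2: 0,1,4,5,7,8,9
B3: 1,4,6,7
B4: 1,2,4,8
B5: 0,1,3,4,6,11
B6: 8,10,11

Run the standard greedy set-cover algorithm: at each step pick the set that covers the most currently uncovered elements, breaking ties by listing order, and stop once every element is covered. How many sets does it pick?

Pick 1: B2 covers 7 new elements (0, 1, 4, 5, 7, 8, 9).
Pick 2: B5 covers 3 new elements (3, 6, 11).
Pick 3: B4 covers 1 new elements (2).
Pick 4: B6 covers 1 new elements (10).
Greedy uses 4 sets.

4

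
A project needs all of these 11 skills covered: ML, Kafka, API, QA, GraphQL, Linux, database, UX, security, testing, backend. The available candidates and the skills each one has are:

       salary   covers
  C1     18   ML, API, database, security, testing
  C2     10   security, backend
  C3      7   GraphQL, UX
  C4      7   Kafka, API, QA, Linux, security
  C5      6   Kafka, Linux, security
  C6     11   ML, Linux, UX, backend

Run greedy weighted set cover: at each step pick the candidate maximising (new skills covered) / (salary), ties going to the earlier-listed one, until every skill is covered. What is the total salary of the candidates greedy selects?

43

Pick 1: C4 adds 5 new (Kafka, API, QA, Linux, security) at salary 7 (ratio 5/7).
Pick 2: C3 adds 2 new (GraphQL, UX) at salary 7 (ratio 2/7).
Pick 3: C6 adds 2 new (ML, backend) at salary 11 (ratio 2/11).
Pick 4: C1 adds 2 new (database, testing) at salary 18 (ratio 2/18).
Greedy total salary: 7 + 7 + 11 + 18 = 43. (The true optimum is 42, so greedy overshoots here.)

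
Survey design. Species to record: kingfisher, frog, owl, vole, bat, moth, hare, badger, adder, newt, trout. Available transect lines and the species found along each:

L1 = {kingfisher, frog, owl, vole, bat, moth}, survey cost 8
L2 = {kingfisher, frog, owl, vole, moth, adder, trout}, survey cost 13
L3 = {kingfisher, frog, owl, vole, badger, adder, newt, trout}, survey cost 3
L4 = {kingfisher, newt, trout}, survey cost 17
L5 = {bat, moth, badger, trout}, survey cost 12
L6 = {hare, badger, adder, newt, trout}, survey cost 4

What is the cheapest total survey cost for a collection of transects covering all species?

12

L1, L6 cover every species at survey cost 8 + 4 = 12.
Any cover uses at least 2 transects; among all covering selections none totals below 12.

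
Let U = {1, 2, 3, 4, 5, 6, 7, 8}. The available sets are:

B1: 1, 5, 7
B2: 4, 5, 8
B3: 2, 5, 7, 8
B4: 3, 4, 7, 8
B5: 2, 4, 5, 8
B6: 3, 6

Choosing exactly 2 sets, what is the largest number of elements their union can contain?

6

Choosing B1, B4 covers {1, 3, 4, 5, 7, 8} — 6 elements.
No choice of 2 sets does better; here 2, 6 are left uncovered.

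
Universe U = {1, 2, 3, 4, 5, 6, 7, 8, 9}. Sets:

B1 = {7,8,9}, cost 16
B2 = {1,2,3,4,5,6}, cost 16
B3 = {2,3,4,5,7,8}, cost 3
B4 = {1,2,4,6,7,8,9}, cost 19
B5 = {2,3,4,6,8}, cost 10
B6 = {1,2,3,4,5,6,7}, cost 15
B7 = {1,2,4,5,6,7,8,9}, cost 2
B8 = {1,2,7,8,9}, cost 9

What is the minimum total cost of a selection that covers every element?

B3, B7 cover every element at cost 3 + 2 = 5.
Any cover uses at least 2 sets; among all covering selections none totals below 5.

5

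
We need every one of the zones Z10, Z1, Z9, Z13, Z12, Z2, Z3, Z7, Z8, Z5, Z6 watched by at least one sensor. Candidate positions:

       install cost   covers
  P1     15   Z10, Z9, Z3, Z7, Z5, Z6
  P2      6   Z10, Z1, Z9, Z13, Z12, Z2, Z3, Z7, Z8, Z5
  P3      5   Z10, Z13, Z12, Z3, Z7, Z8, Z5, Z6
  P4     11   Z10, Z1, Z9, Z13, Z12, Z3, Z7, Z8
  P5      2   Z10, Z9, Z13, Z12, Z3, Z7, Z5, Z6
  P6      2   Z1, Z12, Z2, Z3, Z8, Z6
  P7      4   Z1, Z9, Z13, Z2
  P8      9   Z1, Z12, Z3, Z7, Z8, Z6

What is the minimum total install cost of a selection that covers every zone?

P5, P6 cover every zone at install cost 2 + 2 = 4.
Any cover uses at least 2 sensor positions; among all covering selections none totals below 4.

4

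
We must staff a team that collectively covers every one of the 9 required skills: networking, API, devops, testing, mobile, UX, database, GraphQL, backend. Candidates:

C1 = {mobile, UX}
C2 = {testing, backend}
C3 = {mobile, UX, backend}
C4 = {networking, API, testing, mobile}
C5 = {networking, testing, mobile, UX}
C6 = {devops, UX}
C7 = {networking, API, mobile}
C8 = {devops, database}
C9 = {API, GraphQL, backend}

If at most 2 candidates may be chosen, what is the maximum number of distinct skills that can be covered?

7

Choosing C5, C9 covers {networking, API, testing, mobile, UX, GraphQL, backend} — 7 skills.
No choice of 2 candidates does better; here devops, database are left uncovered.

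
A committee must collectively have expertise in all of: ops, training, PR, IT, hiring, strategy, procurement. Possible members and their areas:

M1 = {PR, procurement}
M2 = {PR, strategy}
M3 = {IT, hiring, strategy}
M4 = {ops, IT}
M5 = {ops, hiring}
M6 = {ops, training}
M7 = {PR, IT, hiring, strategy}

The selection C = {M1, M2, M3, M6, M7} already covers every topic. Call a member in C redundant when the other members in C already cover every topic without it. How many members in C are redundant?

3

Drop M1: procurement uncovered — not redundant.
Drop M2: the rest still cover every topic — redundant.
Drop M3: the rest still cover every topic — redundant.
Drop M6: ops, training uncovered — not redundant.
Drop M7: the rest still cover every topic — redundant.
3 redundant: M2, M3, M7.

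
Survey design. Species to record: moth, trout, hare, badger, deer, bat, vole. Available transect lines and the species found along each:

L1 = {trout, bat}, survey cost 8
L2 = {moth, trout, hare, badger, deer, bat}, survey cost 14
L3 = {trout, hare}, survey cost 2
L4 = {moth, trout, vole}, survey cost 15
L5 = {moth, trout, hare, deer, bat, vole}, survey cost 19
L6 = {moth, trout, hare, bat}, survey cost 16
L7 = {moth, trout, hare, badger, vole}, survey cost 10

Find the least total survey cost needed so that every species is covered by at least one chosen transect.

24

L2, L7 cover every species at survey cost 14 + 10 = 24.
Any cover uses at least 2 transects; among all covering selections none totals below 24.
Greedy by coverage-per-survey cost would pick L3, L7, L2 for 26 — worse than the optimum 24.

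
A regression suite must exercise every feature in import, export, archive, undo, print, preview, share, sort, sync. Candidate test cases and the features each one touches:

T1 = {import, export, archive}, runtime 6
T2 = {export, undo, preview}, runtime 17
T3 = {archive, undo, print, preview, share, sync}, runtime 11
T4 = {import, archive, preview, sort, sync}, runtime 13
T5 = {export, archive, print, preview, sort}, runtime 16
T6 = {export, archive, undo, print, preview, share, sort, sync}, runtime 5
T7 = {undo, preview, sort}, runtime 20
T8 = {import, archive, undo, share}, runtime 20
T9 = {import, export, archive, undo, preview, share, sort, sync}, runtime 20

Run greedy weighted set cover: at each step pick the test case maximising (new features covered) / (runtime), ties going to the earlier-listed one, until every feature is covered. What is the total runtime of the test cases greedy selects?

11

Pick 1: T6 adds 8 new (export, archive, undo, print, preview, share, sort, sync) at runtime 5 (ratio 8/5).
Pick 2: T1 adds 1 new (import) at runtime 6 (ratio 1/6).
Greedy total runtime: 5 + 6 = 11.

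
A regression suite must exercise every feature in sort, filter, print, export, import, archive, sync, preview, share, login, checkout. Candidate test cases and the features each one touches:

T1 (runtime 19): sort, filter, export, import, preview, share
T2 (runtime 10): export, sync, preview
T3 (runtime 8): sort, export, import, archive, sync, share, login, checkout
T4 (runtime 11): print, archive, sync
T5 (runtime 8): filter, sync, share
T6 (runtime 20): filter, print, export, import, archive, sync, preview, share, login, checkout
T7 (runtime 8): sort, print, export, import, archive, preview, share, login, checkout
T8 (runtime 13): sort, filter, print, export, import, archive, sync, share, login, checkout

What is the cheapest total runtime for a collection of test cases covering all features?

16

T5, T7 cover every feature at runtime 8 + 8 = 16.
Any cover uses at least 2 test cases; among all covering selections none totals below 16.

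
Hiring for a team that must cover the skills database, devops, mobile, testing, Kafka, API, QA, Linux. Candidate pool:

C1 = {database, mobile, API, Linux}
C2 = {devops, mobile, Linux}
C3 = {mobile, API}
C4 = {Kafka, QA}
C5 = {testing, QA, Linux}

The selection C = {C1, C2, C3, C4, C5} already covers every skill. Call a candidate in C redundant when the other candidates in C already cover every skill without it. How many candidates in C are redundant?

1

Drop C1: database uncovered — not redundant.
Drop C2: devops uncovered — not redundant.
Drop C3: the rest still cover every skill — redundant.
Drop C4: Kafka uncovered — not redundant.
Drop C5: testing uncovered — not redundant.
1 redundant: C3.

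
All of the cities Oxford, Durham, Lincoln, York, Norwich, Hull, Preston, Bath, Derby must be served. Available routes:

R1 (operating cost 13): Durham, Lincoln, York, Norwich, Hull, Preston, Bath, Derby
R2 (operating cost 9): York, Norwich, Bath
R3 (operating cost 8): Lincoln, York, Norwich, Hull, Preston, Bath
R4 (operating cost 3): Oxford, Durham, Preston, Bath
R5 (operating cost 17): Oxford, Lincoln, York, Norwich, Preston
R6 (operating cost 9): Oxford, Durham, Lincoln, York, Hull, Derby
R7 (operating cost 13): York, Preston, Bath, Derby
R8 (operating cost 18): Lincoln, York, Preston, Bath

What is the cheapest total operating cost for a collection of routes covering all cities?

R1, R4 cover every city at operating cost 13 + 3 = 16.
Any cover uses at least 2 routes; among all covering selections none totals below 16.
Greedy by coverage-per-operating cost would pick R4, R3, R6 for 20 — worse than the optimum 16.

16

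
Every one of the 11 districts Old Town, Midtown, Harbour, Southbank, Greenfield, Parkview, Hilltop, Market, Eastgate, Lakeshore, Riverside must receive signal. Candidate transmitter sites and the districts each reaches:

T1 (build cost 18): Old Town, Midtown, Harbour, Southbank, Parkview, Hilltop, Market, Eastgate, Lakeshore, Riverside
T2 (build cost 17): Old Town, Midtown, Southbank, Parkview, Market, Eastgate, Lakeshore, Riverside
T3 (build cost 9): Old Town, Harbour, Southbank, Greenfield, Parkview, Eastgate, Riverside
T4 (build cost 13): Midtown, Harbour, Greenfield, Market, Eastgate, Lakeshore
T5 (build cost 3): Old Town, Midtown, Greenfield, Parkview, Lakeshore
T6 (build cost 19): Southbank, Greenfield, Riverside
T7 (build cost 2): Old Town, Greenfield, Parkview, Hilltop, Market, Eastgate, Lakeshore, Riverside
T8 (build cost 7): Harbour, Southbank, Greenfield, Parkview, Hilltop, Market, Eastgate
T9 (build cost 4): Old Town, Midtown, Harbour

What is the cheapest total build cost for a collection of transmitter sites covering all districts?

T5, T7, T8 cover every district at build cost 3 + 2 + 7 = 12.
Any cover uses at least 2 transmitter sites; among all covering selections none totals below 12.
Greedy by coverage-per-build cost would pick T7, T9, T8 for 13 — worse than the optimum 12.

12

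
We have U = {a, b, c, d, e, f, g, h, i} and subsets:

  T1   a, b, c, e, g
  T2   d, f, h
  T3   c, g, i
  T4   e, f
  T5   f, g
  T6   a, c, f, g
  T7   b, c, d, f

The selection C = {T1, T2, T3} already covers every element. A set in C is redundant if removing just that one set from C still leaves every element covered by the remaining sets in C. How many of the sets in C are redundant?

Drop T1: a, b, e uncovered — not redundant.
Drop T2: d, f, h uncovered — not redundant.
Drop T3: i uncovered — not redundant.
None of the sets in C is redundant.

0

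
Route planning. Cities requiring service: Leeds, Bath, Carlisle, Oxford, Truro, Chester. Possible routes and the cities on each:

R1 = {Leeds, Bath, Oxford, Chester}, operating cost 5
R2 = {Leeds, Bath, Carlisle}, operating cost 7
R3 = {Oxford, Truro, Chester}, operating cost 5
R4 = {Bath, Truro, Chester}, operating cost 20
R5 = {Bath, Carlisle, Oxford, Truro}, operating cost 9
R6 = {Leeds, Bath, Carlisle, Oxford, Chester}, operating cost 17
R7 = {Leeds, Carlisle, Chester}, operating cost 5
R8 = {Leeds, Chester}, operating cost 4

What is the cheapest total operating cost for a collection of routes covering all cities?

12

R2, R3 cover every city at operating cost 7 + 5 = 12.
Any cover uses at least 2 routes; among all covering selections none totals below 12.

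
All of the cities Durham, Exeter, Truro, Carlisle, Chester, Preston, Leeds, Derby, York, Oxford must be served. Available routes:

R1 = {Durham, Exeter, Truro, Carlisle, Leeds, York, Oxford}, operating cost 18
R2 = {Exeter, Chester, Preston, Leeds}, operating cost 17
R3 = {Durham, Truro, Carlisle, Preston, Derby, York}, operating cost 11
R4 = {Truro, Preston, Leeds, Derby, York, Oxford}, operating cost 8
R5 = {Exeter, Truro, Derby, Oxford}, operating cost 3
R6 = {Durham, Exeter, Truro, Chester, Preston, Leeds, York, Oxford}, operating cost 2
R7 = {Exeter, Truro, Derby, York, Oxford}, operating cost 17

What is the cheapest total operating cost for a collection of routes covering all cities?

13

R3, R6 cover every city at operating cost 11 + 2 = 13.
Any cover uses at least 2 routes; among all covering selections none totals below 13.
Greedy by coverage-per-operating cost would pick R6, R5, R3 for 16 — worse than the optimum 13.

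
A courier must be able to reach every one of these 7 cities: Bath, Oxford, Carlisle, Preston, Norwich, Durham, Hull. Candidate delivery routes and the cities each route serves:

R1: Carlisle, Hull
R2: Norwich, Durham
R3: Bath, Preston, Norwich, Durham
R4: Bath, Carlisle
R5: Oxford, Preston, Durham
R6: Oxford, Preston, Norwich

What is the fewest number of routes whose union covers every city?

R1, R3, R5 together cover {Bath, Oxford, Carlisle, Preston, Norwich, Durham, Hull} — every city.
No 2 of the 6 routes cover everything (all 15 pairs fall short), so 3 is minimum.

3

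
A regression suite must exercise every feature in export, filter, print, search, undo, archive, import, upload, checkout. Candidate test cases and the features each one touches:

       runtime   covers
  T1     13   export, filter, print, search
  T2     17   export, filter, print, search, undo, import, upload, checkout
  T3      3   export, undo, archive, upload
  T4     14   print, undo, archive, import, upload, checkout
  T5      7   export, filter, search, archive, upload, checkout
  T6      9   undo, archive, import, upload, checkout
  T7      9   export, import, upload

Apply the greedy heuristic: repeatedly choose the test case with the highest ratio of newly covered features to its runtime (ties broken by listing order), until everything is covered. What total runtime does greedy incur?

Pick 1: T3 adds 4 new (export, undo, archive, upload) at runtime 3 (ratio 4/3).
Pick 2: T5 adds 3 new (filter, search, checkout) at runtime 7 (ratio 3/7).
Pick 3: T4 adds 2 new (print, import) at runtime 14 (ratio 2/14).
Greedy total runtime: 3 + 7 + 14 = 24. (The true optimum is 20, so greedy overshoots here.)

24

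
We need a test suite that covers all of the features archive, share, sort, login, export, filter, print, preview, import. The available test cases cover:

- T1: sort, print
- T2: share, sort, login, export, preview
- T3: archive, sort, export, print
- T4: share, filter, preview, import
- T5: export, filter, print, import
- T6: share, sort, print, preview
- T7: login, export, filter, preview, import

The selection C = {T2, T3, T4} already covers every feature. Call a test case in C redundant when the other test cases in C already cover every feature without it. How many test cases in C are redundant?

Drop T2: login uncovered — not redundant.
Drop T3: archive, print uncovered — not redundant.
Drop T4: filter, import uncovered — not redundant.
None of the test cases in C is redundant.

0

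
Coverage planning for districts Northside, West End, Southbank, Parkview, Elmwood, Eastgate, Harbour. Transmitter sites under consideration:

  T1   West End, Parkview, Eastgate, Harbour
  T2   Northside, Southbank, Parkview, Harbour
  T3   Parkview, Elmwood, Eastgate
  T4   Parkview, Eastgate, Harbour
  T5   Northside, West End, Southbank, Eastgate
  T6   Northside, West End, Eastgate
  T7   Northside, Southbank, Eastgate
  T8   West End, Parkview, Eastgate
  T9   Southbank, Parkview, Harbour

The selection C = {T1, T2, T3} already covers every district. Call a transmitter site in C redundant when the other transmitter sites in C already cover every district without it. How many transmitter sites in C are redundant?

0

Drop T1: West End uncovered — not redundant.
Drop T2: Northside, Southbank uncovered — not redundant.
Drop T3: Elmwood uncovered — not redundant.
None of the transmitter sites in C is redundant.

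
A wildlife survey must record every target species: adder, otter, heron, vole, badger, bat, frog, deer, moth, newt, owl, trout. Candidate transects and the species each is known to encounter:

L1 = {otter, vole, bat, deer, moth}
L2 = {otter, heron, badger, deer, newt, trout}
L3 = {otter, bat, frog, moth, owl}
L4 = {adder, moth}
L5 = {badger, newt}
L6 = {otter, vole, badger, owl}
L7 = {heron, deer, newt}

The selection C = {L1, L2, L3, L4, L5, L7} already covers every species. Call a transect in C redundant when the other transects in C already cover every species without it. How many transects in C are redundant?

Drop L1: vole uncovered — not redundant.
Drop L2: trout uncovered — not redundant.
Drop L3: frog, owl uncovered — not redundant.
Drop L4: adder uncovered — not redundant.
Drop L5: the rest still cover every species — redundant.
Drop L7: the rest still cover every species — redundant.
2 redundant: L5, L7.

2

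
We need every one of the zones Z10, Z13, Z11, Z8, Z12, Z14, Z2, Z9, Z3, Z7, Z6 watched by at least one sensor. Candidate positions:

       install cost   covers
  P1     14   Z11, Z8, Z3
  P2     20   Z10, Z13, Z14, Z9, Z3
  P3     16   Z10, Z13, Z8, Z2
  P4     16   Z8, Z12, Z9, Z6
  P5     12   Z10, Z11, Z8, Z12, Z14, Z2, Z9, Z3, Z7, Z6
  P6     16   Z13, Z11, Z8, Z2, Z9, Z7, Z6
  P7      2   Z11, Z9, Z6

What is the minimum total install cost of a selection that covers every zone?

P3, P5 cover every zone at install cost 16 + 12 = 28.
Any cover uses at least 2 sensor positions; among all covering selections none totals below 28.

28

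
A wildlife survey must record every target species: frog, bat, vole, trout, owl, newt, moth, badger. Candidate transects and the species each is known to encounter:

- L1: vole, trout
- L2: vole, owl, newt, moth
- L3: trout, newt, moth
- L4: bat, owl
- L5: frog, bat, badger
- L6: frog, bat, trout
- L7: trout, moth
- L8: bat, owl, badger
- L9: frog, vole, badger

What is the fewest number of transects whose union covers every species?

L1, L2, L5 together cover {frog, bat, vole, trout, owl, newt, moth, badger} — every species.
No 2 of the 9 transects cover everything (all 36 pairs fall short), so 3 is minimum.

3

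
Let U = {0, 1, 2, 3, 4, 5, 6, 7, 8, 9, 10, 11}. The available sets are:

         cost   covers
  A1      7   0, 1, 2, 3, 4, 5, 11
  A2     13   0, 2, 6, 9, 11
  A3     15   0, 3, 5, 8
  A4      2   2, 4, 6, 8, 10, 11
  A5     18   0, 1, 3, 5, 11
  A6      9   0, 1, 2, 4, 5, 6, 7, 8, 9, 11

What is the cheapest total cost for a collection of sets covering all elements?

A1, A4, A6 cover every element at cost 7 + 2 + 9 = 18.
Any cover uses at least 3 sets; among all covering selections none totals below 18.

18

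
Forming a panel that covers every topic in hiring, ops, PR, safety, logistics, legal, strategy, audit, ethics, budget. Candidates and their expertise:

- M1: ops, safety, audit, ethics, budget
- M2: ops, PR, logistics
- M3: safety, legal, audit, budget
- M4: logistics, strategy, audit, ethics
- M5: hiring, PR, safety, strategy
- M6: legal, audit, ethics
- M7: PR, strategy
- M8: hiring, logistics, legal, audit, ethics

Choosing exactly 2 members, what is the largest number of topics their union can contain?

8

Choosing M1, M5 covers {hiring, ops, PR, safety, strategy, audit, ethics, budget} — 8 topics.
No choice of 2 members does better; here logistics, legal are left uncovered.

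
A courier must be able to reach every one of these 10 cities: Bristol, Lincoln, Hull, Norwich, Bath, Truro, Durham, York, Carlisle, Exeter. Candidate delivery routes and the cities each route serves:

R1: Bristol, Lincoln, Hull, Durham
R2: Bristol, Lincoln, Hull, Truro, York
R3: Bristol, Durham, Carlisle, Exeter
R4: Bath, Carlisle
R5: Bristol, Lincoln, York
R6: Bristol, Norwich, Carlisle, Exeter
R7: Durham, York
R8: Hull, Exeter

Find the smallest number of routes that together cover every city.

4

R1, R2, R4, R6 together cover {Bristol, Lincoln, Hull, Norwich, Bath, Truro, Durham, York, Carlisle, Exeter} — every city.
No 3 of the 8 routes cover everything (all 56 triples fall short), so 4 is minimum.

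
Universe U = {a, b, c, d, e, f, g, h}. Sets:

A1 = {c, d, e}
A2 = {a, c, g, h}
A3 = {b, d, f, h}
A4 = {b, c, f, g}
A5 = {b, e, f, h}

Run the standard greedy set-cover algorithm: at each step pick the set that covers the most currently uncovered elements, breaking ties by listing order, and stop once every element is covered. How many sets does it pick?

3

Pick 1: A2 covers 4 new elements (a, c, g, h).
Pick 2: A3 covers 3 new elements (b, d, f).
Pick 3: A1 covers 1 new elements (e).
Greedy uses 3 sets.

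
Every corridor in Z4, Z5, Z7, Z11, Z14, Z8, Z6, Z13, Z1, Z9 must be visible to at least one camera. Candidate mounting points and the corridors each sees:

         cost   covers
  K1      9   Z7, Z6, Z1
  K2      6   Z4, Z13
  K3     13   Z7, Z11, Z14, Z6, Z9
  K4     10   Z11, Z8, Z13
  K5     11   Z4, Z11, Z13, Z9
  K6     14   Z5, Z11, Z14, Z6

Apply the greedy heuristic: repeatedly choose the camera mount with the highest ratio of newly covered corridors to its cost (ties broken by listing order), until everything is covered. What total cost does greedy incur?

52

Pick 1: K3 adds 5 new (Z7, Z11, Z14, Z6, Z9) at cost 13 (ratio 5/13).
Pick 2: K2 adds 2 new (Z4, Z13) at cost 6 (ratio 2/6).
Pick 3: K1 adds 1 new (Z1) at cost 9 (ratio 1/9).
Pick 4: K4 adds 1 new (Z8) at cost 10 (ratio 1/10).
Pick 5: K6 adds 1 new (Z5) at cost 14 (ratio 1/14).
Greedy total cost: 13 + 6 + 9 + 10 + 14 = 52. (The true optimum is 44, so greedy overshoots here.)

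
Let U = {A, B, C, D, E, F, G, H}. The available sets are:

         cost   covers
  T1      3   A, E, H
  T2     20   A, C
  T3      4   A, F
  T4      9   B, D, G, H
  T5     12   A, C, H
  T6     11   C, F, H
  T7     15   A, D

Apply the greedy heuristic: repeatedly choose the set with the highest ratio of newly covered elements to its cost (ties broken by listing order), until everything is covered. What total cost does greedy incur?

Pick 1: T1 adds 3 new (A, E, H) at cost 3 (ratio 3/3).
Pick 2: T4 adds 3 new (B, D, G) at cost 9 (ratio 3/9).
Pick 3: T3 adds 1 new (F) at cost 4 (ratio 1/4).
Pick 4: T6 adds 1 new (C) at cost 11 (ratio 1/11).
Greedy total cost: 3 + 9 + 4 + 11 = 27. (The true optimum is 23, so greedy overshoots here.)

27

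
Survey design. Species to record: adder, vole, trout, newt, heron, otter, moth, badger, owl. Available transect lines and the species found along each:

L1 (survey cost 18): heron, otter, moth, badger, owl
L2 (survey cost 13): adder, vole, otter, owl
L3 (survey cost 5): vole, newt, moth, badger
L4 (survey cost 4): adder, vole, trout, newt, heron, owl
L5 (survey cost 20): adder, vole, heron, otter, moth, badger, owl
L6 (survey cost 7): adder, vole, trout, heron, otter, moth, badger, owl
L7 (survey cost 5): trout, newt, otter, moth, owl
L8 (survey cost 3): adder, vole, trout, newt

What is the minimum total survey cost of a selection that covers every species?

10

L6, L8 cover every species at survey cost 7 + 3 = 10.
Any cover uses at least 2 transects; among all covering selections none totals below 10.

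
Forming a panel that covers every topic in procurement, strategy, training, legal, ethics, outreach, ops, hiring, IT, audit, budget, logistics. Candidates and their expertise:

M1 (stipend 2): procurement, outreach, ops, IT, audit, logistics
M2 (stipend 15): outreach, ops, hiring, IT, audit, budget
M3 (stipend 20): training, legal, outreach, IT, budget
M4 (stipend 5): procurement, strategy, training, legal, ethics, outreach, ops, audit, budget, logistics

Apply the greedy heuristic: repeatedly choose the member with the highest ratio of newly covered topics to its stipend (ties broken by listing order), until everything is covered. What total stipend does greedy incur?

Pick 1: M1 adds 6 new (procurement, outreach, ops, IT, audit, logistics) at stipend 2 (ratio 6/2).
Pick 2: M4 adds 5 new (strategy, training, legal, ethics, budget) at stipend 5 (ratio 5/5).
Pick 3: M2 adds 1 new (hiring) at stipend 15 (ratio 1/15).
Greedy total stipend: 2 + 5 + 15 = 22. (The true optimum is 20, so greedy overshoots here.)

22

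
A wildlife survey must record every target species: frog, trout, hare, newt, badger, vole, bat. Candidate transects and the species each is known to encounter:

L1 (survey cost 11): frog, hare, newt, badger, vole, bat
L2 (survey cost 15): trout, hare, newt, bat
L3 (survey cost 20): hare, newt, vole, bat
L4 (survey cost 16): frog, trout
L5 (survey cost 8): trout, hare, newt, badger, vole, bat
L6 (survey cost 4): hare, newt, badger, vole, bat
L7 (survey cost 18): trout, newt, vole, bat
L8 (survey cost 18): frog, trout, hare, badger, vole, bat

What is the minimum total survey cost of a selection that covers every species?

19

L1, L5 cover every species at survey cost 11 + 8 = 19.
Any cover uses at least 2 transects; among all covering selections none totals below 19.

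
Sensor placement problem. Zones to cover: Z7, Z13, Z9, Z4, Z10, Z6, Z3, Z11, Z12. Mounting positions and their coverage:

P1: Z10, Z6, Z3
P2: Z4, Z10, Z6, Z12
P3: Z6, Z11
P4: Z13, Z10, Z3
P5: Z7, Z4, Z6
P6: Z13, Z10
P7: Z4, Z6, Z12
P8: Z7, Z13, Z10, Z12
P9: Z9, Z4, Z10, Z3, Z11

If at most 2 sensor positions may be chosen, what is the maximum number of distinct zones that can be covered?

8

Choosing P8, P9 covers {Z7, Z13, Z9, Z4, Z10, Z3, Z11, Z12} — 8 zones.
No choice of 2 sensor positions does better; here Z6 is left uncovered.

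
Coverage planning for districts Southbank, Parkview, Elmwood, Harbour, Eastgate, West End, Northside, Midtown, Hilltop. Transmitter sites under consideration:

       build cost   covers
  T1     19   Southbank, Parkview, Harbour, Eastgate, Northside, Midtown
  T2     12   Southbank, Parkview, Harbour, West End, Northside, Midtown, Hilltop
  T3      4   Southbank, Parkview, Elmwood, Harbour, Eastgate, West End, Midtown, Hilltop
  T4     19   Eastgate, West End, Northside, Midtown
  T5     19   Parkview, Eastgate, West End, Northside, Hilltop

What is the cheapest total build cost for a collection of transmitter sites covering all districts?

T2, T3 cover every district at build cost 12 + 4 = 16.
Any cover uses at least 2 transmitter sites; among all covering selections none totals below 16.

16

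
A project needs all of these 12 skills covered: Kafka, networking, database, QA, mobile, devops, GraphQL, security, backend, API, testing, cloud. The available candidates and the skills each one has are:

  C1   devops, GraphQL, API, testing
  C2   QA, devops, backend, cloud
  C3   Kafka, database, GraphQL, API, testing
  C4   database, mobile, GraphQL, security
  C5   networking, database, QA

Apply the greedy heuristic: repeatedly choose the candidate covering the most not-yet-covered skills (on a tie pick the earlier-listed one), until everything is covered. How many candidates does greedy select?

4

Pick 1: C3 covers 5 new skills (Kafka, database, GraphQL, API, testing).
Pick 2: C2 covers 4 new skills (QA, devops, backend, cloud).
Pick 3: C4 covers 2 new skills (mobile, security).
Pick 4: C5 covers 1 new skills (networking).
Greedy uses 4 candidates.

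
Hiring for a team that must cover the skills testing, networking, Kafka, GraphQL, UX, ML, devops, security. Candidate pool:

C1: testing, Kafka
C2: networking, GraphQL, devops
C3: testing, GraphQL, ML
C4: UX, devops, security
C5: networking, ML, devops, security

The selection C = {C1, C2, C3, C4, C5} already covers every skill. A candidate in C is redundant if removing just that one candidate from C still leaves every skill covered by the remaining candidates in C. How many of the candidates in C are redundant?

3

Drop C1: Kafka uncovered — not redundant.
Drop C2: the rest still cover every skill — redundant.
Drop C3: the rest still cover every skill — redundant.
Drop C4: UX uncovered — not redundant.
Drop C5: the rest still cover every skill — redundant.
3 redundant: C2, C3, C5.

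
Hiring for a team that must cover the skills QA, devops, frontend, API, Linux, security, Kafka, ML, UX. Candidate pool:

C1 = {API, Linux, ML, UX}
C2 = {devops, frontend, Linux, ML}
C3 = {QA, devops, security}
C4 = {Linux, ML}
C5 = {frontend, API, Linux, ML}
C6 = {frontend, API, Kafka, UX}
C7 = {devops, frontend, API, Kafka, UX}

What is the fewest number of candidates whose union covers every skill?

C1, C3, C6 together cover {QA, devops, frontend, API, Linux, security, Kafka, ML, UX} — every skill.
No 2 of the 7 candidates cover everything (all 21 pairs fall short), so 3 is minimum.

3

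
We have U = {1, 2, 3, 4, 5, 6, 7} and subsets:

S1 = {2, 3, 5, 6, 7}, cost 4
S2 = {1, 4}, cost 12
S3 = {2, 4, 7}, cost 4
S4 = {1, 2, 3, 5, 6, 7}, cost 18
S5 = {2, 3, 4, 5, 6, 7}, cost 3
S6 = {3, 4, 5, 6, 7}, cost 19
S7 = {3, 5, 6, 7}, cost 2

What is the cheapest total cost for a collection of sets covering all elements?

15

S2, S5 cover every element at cost 12 + 3 = 15.
Any cover uses at least 2 sets; among all covering selections none totals below 15.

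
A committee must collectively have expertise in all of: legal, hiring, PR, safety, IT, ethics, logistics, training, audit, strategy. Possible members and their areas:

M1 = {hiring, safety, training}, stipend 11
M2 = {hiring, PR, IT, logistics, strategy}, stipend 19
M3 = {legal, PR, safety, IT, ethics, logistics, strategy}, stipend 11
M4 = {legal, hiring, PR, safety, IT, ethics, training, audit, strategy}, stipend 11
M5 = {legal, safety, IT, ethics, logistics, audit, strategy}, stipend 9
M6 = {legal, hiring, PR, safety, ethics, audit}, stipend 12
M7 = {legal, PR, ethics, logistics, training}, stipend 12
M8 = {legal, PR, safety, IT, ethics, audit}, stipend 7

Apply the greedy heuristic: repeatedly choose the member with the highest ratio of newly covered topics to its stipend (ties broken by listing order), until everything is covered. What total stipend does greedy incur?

27

Pick 1: M8 adds 6 new (legal, PR, safety, IT, ethics, audit) at stipend 7 (ratio 6/7).
Pick 2: M4 adds 3 new (hiring, training, strategy) at stipend 11 (ratio 3/11).
Pick 3: M5 adds 1 new (logistics) at stipend 9 (ratio 1/9).
Greedy total stipend: 7 + 11 + 9 = 27. (The true optimum is 20, so greedy overshoots here.)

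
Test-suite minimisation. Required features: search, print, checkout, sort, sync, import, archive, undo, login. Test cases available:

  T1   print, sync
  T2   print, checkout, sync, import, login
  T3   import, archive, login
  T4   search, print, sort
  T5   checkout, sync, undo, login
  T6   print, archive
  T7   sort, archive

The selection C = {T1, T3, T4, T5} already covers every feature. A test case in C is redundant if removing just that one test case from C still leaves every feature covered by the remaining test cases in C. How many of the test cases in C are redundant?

Drop T1: the rest still cover every feature — redundant.
Drop T3: import, archive uncovered — not redundant.
Drop T4: search, sort uncovered — not redundant.
Drop T5: checkout, undo uncovered — not redundant.
1 redundant: T1.

1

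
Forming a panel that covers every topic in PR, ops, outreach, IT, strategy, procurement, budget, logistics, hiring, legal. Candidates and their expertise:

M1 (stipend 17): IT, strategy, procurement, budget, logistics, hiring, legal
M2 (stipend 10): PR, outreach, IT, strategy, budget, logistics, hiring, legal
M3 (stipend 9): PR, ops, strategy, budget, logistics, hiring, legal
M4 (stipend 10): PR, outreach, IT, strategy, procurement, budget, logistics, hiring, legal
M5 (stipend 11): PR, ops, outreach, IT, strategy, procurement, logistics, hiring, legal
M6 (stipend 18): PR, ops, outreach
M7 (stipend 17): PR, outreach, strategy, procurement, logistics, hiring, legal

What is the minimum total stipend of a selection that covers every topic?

M3, M4 cover every topic at stipend 9 + 10 = 19.
Any cover uses at least 2 members; among all covering selections none totals below 19.

19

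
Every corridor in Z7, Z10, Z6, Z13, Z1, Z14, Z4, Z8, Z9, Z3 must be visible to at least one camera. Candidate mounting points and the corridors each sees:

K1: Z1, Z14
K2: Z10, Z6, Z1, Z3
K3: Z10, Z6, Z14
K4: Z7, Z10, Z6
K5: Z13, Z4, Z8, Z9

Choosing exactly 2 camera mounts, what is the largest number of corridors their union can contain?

Choosing K2, K5 covers {Z10, Z6, Z13, Z1, Z4, Z8, Z9, Z3} — 8 corridors.
No choice of 2 camera mounts does better; here Z7, Z14 are left uncovered.

8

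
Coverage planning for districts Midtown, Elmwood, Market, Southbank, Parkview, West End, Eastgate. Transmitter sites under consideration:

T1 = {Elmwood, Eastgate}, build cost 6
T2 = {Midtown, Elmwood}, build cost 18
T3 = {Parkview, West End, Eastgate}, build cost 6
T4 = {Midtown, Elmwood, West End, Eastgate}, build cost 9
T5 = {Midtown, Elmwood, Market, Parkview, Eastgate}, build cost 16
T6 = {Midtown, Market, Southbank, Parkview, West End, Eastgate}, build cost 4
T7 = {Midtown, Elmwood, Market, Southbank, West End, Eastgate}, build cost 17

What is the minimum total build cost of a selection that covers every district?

T1, T6 cover every district at build cost 6 + 4 = 10.
Any cover uses at least 2 transmitter sites; among all covering selections none totals below 10.

10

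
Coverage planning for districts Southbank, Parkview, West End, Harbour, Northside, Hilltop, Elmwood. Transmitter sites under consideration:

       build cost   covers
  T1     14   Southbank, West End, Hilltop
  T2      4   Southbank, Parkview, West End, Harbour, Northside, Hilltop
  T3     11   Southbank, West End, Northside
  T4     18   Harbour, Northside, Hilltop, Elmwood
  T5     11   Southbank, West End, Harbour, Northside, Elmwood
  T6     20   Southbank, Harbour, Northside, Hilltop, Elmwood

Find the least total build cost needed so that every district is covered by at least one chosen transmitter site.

T2, T5 cover every district at build cost 4 + 11 = 15.
Any cover uses at least 2 transmitter sites; among all covering selections none totals below 15.

15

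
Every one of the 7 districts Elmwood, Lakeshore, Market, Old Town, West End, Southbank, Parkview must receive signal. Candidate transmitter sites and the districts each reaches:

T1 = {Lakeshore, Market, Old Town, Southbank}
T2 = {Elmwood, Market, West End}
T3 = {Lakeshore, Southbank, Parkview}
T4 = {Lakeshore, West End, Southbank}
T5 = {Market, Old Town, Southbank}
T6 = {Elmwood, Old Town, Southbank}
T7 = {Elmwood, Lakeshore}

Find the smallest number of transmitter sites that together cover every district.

T1, T2, T3 together cover {Elmwood, Lakeshore, Market, Old Town, West End, Southbank, Parkview} — every district.
No 2 of the 7 transmitter sites cover everything (all 21 pairs fall short), so 3 is minimum.

3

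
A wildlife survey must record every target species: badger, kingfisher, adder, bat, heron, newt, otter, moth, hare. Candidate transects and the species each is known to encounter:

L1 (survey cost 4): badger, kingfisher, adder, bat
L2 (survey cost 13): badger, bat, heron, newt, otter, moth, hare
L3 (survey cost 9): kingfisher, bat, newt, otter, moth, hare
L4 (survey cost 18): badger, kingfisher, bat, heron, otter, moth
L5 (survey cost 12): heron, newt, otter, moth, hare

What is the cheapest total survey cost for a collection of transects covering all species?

16

L1, L5 cover every species at survey cost 4 + 12 = 16.
Any cover uses at least 2 transects; among all covering selections none totals below 16.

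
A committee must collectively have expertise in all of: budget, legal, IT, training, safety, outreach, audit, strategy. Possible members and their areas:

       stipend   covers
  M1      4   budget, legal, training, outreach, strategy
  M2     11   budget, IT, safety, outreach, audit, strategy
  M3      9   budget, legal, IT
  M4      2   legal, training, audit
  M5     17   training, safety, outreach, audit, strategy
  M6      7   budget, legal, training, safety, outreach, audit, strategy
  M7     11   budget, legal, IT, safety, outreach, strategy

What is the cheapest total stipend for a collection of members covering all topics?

13

M2, M4 cover every topic at stipend 11 + 2 = 13.
Any cover uses at least 2 members; among all covering selections none totals below 13.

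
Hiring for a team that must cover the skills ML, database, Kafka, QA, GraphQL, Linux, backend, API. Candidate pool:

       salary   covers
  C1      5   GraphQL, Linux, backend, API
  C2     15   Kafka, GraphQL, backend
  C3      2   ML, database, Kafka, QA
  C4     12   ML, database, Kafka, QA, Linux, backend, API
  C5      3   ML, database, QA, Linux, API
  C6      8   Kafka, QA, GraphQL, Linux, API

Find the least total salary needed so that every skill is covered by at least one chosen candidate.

C1, C3 cover every skill at salary 5 + 2 = 7.
Any cover uses at least 2 candidates; among all covering selections none totals below 7.

7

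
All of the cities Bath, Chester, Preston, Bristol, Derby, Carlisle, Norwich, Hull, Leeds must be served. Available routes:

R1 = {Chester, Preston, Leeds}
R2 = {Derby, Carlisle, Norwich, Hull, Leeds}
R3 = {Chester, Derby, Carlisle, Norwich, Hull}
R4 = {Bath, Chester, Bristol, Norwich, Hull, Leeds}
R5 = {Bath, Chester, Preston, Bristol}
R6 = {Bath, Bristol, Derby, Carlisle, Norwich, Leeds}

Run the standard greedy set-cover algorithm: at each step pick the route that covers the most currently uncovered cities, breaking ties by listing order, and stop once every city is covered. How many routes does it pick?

3

Pick 1: R4 covers 6 new cities (Bath, Chester, Bristol, Norwich, Hull, Leeds).
Pick 2: R2 covers 2 new cities (Derby, Carlisle).
Pick 3: R1 covers 1 new cities (Preston).
Greedy uses 3 routes. (The true minimum is 2.)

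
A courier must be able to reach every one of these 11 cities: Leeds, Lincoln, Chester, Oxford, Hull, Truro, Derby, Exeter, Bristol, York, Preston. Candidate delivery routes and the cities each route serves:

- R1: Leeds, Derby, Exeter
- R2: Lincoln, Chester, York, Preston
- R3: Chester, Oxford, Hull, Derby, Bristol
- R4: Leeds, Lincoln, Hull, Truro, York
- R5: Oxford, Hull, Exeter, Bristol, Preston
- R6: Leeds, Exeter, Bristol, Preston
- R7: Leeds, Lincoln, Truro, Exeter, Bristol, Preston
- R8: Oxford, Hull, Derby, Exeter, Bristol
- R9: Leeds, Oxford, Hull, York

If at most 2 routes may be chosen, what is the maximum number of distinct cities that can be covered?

10

Choosing R3, R7 covers {Leeds, Lincoln, Chester, Oxford, Hull, Truro, Derby, Exeter, Bristol, Preston} — 10 cities.
No choice of 2 routes does better; here York is left uncovered.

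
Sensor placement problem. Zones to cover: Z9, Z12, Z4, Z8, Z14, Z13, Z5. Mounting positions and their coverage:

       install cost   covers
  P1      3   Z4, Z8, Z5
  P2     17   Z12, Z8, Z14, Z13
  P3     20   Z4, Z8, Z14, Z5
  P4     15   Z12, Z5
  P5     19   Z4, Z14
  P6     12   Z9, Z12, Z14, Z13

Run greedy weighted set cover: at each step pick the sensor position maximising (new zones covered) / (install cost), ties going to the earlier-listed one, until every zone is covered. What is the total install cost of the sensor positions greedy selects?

15

Pick 1: P1 adds 3 new (Z4, Z8, Z5) at install cost 3 (ratio 3/3).
Pick 2: P6 adds 4 new (Z9, Z12, Z14, Z13) at install cost 12 (ratio 4/12).
Greedy total install cost: 3 + 12 = 15.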